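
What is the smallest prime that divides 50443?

50443 is odd.
Digit sum 16, not divisible by 3.
Ends in 3: not divisible by 5.
7: 50443 = 7·7206 + 1
11: 50443 = 11·4585 + 8
13: 50443 = 13·3880 + 3
17: 50443 = 17·2967 + 4
19: 50443 = 19·2654 + 17
23: 50443 = 23·2193 + 4
29: 50443 = 29·1739 + 12
31: 50443 = 31·1627 + 6
37: 50443 = 37·1363 + 12
41: 50443 = 41·1230 + 13
43: 50443 = 43·1173 + 4
47: 50443 = 47·1073 + 12
53: 50443 = 53·951 + 40
59: 50443 = 59·854 + 57
61: 50443 = 61·826 + 57
67: 50443 = 67·752 + 59
71: 50443 = 71·710 + 33
73: 50443 = 73·691

73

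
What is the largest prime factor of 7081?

7081 = 73 · 97
97 is prime.
So 7081 = 73 · 97; the largest prime factor is 97.

97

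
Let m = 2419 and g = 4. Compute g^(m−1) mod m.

879

4^1 ≡ 4 (mod 2419)
4^2 ≡ 4^2 = 16 ≡ 16 (mod 2419)
4^4 ≡ 16^2 = 256 ≡ 256 (mod 2419)
4^8 ≡ 256^2 = 65536 ≡ 223 (mod 2419)
4^16 ≡ 223^2 = 49729 ≡ 1349 (mod 2419)
4^32 ≡ 1349^2 = 1819801 ≡ 713 (mod 2419)
4^64 ≡ 713^2 = 508369 ≡ 379 (mod 2419)
4^128 ≡ 379^2 = 143641 ≡ 920 (mod 2419)
4^256 ≡ 920^2 = 846400 ≡ 2169 (mod 2419)
4^512 ≡ 2169^2 = 4704561 ≡ 2025 (mod 2419)
4^1024 ≡ 2025^2 = 4100625 ≡ 420 (mod 2419)
4^2048 ≡ 420^2 = 176400 ≡ 2232 (mod 2419)
2418 = 2048 + 256 + 64 + 32 + 16 + 2 in binary powers of 2.
So 4^2418 ≡ 2232 · 2169 · 379 · 713 · 1349 · 16 ≡ 879 (mod 2419).
Since 879 ≠ 1, base 4 is a Fermat witness: 2419 is composite.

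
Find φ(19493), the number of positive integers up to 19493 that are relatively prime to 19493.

Factor: 19493 = 101 · 193.
φ(19493) = (101−1) · (193−1) = 100 · 192 = 19200.

19200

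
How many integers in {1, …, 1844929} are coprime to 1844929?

Factor: 1844929 = 73 · 127 · 199.
φ(1844929) = (73−1) · (127−1) · (199−1) = 72 · 126 · 198 = 1796256.

1796256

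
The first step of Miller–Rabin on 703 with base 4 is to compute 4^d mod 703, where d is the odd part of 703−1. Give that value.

703 − 1 = 702 = 2^1 · 351, so d = 351.
4^1 ≡ 4 (mod 703)
4^2 ≡ 4^2 = 16 ≡ 16 (mod 703)
4^4 ≡ 16^2 = 256 ≡ 256 (mod 703)
4^8 ≡ 256^2 = 65536 ≡ 157 (mod 703)
4^16 ≡ 157^2 = 24649 ≡ 44 (mod 703)
4^32 ≡ 44^2 = 1936 ≡ 530 (mod 703)
4^64 ≡ 530^2 = 280900 ≡ 403 (mod 703)
4^128 ≡ 403^2 = 162409 ≡ 16 (mod 703)
4^256 ≡ 16^2 = 256 ≡ 256 (mod 703)
351 = 256 + 64 + 16 + 8 + 4 + 2 + 1 in binary powers of 2.
So 4^351 ≡ 256 · 403 · 44 · 157 · 256 · 16 · 4 ≡ 628 (mod 703).
Squaring chain: 628; never reaches −1, so base 4 is a Miller–Rabin witness that 703 is composite.

628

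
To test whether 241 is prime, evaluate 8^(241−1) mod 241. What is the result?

8^1 ≡ 8 (mod 241)
8^2 ≡ 8^2 = 64 ≡ 64 (mod 241)
8^4 ≡ 64^2 = 4096 ≡ 240 (mod 241)
8^8 ≡ 240^2 = 57600 ≡ 1 (mod 241)
8^16 ≡ 1^2 = 1 ≡ 1 (mod 241)
8^32 ≡ 1^2 = 1 ≡ 1 (mod 241)
8^64 ≡ 1^2 = 1 ≡ 1 (mod 241)
8^128 ≡ 1^2 = 1 ≡ 1 (mod 241)
240 = 128 + 64 + 32 + 16 in binary powers of 2.
So 8^240 ≡ 1 · 1 · 1 · 1 ≡ 1 (mod 241).
Since the result is 1, base 8 gives no evidence that 241 is composite.

1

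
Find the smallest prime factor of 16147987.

16147987 is odd.
Digit sum 43, not divisible by 3.
Ends in 7: not divisible by 5.
7: 16147987 = 7·2306855 + 2
11: 16147987 = 11·1467998 + 9
13: 16147987 = 13·1242152 + 11
17: 16147987 = 17·949881 + 10
19: 16147987 = 19·849894 + 1
23: 16147987 = 23·702086 + 9
29: 16147987 = 29·556827 + 4
31: 16147987 = 31·520902 + 25
37: 16147987 = 37·436432 + 3
41: 16147987 = 41·393853 + 14
43: 16147987 = 43·375534 + 25
47: 16147987 = 47·343574 + 9
53: 16147987 = 53·304679

53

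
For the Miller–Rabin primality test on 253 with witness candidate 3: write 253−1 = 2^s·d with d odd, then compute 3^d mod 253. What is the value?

253 − 1 = 252 = 2^2 · 63, so d = 63.
3^1 ≡ 3 (mod 253)
3^2 ≡ 3^2 = 9 ≡ 9 (mod 253)
3^4 ≡ 9^2 = 81 ≡ 81 (mod 253)
3^8 ≡ 81^2 = 6561 ≡ 236 (mod 253)
3^16 ≡ 236^2 = 55696 ≡ 36 (mod 253)
3^32 ≡ 36^2 = 1296 ≡ 31 (mod 253)
63 = 32 + 16 + 8 + 4 + 2 + 1 in binary powers of 2.
So 3^63 ≡ 31 · 36 · 236 · 81 · 9 · 3 ≡ 236 (mod 253).
Squaring chain: 236 → 36; never reaches −1, so base 3 is a Miller–Rabin witness that 253 is composite.

236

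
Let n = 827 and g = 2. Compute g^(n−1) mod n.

2^1 ≡ 2 (mod 827)
2^2 ≡ 2^2 = 4 ≡ 4 (mod 827)
2^4 ≡ 4^2 = 16 ≡ 16 (mod 827)
2^8 ≡ 16^2 = 256 ≡ 256 (mod 827)
2^16 ≡ 256^2 = 65536 ≡ 203 (mod 827)
2^32 ≡ 203^2 = 41209 ≡ 686 (mod 827)
2^64 ≡ 686^2 = 470596 ≡ 33 (mod 827)
2^128 ≡ 33^2 = 1089 ≡ 262 (mod 827)
2^256 ≡ 262^2 = 68644 ≡ 3 (mod 827)
2^512 ≡ 3^2 = 9 ≡ 9 (mod 827)
826 = 512 + 256 + 32 + 16 + 8 + 2 in binary powers of 2.
So 2^826 ≡ 9 · 3 · 686 · 203 · 256 · 4 ≡ 1 (mod 827).
Since the result is 1, base 2 gives no evidence that 827 is composite.

1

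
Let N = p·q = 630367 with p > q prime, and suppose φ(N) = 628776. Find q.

φ(n) = (p−1)(q−1) = n − (p+q) + 1, so p + q = 630367 − 628776 + 1 = 1592.
p and q are the roots of t² − 1592t + 630367 = 0.
Discriminant: 1592² − 4·630367 = 2534464 − 2521468 = 12996; √12996 = 114.
q = (1592 − 114)/2 = 739, p = (1592 + 114)/2 = 853.
Check: 739 · 853 = 630367.

739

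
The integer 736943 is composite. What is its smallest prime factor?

23

736943 is odd.
Digit sum 32, not divisible by 3.
Ends in 3: not divisible by 5.
7: 736943 = 7·105277 + 4
11: 736943 = 11·66994 + 9
13: 736943 = 13·56687 + 12
17: 736943 = 17·43349 + 10
19: 736943 = 19·38786 + 9
23: 736943 = 23·32041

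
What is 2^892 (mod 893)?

2^1 ≡ 2 (mod 893)
2^2 ≡ 2^2 = 4 ≡ 4 (mod 893)
2^4 ≡ 4^2 = 16 ≡ 16 (mod 893)
2^8 ≡ 16^2 = 256 ≡ 256 (mod 893)
2^16 ≡ 256^2 = 65536 ≡ 347 (mod 893)
2^32 ≡ 347^2 = 120409 ≡ 747 (mod 893)
2^64 ≡ 747^2 = 558009 ≡ 777 (mod 893)
2^128 ≡ 777^2 = 603729 ≡ 61 (mod 893)
2^256 ≡ 61^2 = 3721 ≡ 149 (mod 893)
2^512 ≡ 149^2 = 22201 ≡ 769 (mod 893)
892 = 512 + 256 + 64 + 32 + 16 + 8 + 4 in binary powers of 2.
So 2^892 ≡ 769 · 149 · 777 · 747 · 347 · 256 · 16 ≡ 777 (mod 893).
Since 777 ≠ 1, base 2 is a Fermat witness: 893 is composite.

777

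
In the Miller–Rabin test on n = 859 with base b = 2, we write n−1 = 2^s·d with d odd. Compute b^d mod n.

859 − 1 = 858 = 2^1 · 429, so d = 429.
2^1 ≡ 2 (mod 859)
2^2 ≡ 2^2 = 4 ≡ 4 (mod 859)
2^4 ≡ 4^2 = 16 ≡ 16 (mod 859)
2^8 ≡ 16^2 = 256 ≡ 256 (mod 859)
2^16 ≡ 256^2 = 65536 ≡ 252 (mod 859)
2^32 ≡ 252^2 = 63504 ≡ 797 (mod 859)
2^64 ≡ 797^2 = 635209 ≡ 408 (mod 859)
2^128 ≡ 408^2 = 166464 ≡ 677 (mod 859)
2^256 ≡ 677^2 = 458329 ≡ 482 (mod 859)
429 = 256 + 128 + 32 + 8 + 4 + 1 in binary powers of 2.
So 2^429 ≡ 482 · 677 · 797 · 256 · 16 · 2 ≡ 858 (mod 859).
Since 2^d ≡ 858 (mod 859), base 2 does not prove 859 composite.

858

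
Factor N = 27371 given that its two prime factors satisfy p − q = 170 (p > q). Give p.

271

Since p = q + 170, we have 27371 = q(q + 170), so q² + 170q − 27371 = 0.
Discriminant: 170² + 4·27371 = 28900 + 109484 = 138384; √138384 = 372.
q = (−170 + 372)/2 = 101, and p = q + 170 = 271.
Check: 101 · 271 = 27371.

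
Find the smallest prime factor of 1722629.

29

1722629 is odd.
Digit sum 29, not divisible by 3.
Ends in 9: not divisible by 5.
7: 1722629 = 7·246089 + 6
11: 1722629 = 11·156602 + 7
13: 1722629 = 13·132509 + 12
17: 1722629 = 17·101331 + 2
19: 1722629 = 19·90664 + 13
23: 1722629 = 23·74896 + 21
29: 1722629 = 29·59401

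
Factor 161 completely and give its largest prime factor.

161 = 7 · 23
23 is prime.
So 161 = 7 · 23; the largest prime factor is 23.

23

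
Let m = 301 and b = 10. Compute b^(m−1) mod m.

10^1 ≡ 10 (mod 301)
10^2 ≡ 10^2 = 100 ≡ 100 (mod 301)
10^4 ≡ 100^2 = 10000 ≡ 67 (mod 301)
10^8 ≡ 67^2 = 4489 ≡ 275 (mod 301)
10^16 ≡ 275^2 = 75625 ≡ 74 (mod 301)
10^32 ≡ 74^2 = 5476 ≡ 58 (mod 301)
10^64 ≡ 58^2 = 3364 ≡ 53 (mod 301)
10^128 ≡ 53^2 = 2809 ≡ 100 (mod 301)
10^256 ≡ 100^2 = 10000 ≡ 67 (mod 301)
300 = 256 + 32 + 8 + 4 in binary powers of 2.
So 10^300 ≡ 67 · 58 · 275 · 67 ≡ 78 (mod 301).
Since 78 ≠ 1, base 10 is a Fermat witness: 301 is composite.

78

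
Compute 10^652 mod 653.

1

10^1 ≡ 10 (mod 653)
10^2 ≡ 10^2 = 100 ≡ 100 (mod 653)
10^4 ≡ 100^2 = 10000 ≡ 205 (mod 653)
10^8 ≡ 205^2 = 42025 ≡ 233 (mod 653)
10^16 ≡ 233^2 = 54289 ≡ 90 (mod 653)
10^32 ≡ 90^2 = 8100 ≡ 264 (mod 653)
10^64 ≡ 264^2 = 69696 ≡ 478 (mod 653)
10^128 ≡ 478^2 = 228484 ≡ 587 (mod 653)
10^256 ≡ 587^2 = 344569 ≡ 438 (mod 653)
10^512 ≡ 438^2 = 191844 ≡ 515 (mod 653)
652 = 512 + 128 + 8 + 4 in binary powers of 2.
So 10^652 ≡ 515 · 587 · 233 · 205 ≡ 1 (mod 653).
Since the result is 1, base 10 gives no evidence that 653 is composite.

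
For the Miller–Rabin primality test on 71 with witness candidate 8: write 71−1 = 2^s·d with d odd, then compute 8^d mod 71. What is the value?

1

71 − 1 = 70 = 2^1 · 35, so d = 35.
8^1 ≡ 8 (mod 71)
8^2 ≡ 8^2 = 64 ≡ 64 (mod 71)
8^4 ≡ 64^2 = 4096 ≡ 49 (mod 71)
8^8 ≡ 49^2 = 2401 ≡ 58 (mod 71)
8^16 ≡ 58^2 = 3364 ≡ 27 (mod 71)
8^32 ≡ 27^2 = 729 ≡ 19 (mod 71)
35 = 32 + 2 + 1 in binary powers of 2.
So 8^35 ≡ 19 · 64 · 8 ≡ 1 (mod 71).
Since 8^d ≡ 1 (mod 71), base 8 does not prove 71 composite.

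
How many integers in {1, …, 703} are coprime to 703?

Factor: 703 = 19 · 37.
φ(703) = (19−1) · (37−1) = 18 · 36 = 648.

648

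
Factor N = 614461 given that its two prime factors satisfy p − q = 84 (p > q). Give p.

827

Since p = q + 84, we have 614461 = q(q + 84), so q² + 84q − 614461 = 0.
Discriminant: 84² + 4·614461 = 7056 + 2457844 = 2464900; √2464900 = 1570.
q = (−84 + 1570)/2 = 743, and p = q + 84 = 827.
Check: 743 · 827 = 614461.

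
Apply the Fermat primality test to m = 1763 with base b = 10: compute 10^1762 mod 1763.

1330

10^1 ≡ 10 (mod 1763)
10^2 ≡ 10^2 = 100 ≡ 100 (mod 1763)
10^4 ≡ 100^2 = 10000 ≡ 1185 (mod 1763)
10^8 ≡ 1185^2 = 1404225 ≡ 877 (mod 1763)
10^16 ≡ 877^2 = 769129 ≡ 461 (mod 1763)
10^32 ≡ 461^2 = 212521 ≡ 961 (mod 1763)
10^64 ≡ 961^2 = 923521 ≡ 1472 (mod 1763)
10^128 ≡ 1472^2 = 2166784 ≡ 57 (mod 1763)
10^256 ≡ 57^2 = 3249 ≡ 1486 (mod 1763)
10^512 ≡ 1486^2 = 2208196 ≡ 920 (mod 1763)
10^1024 ≡ 920^2 = 846400 ≡ 160 (mod 1763)
1762 = 1024 + 512 + 128 + 64 + 32 + 2 in binary powers of 2.
So 10^1762 ≡ 160 · 920 · 57 · 1472 · 961 · 100 ≡ 1330 (mod 1763).
Since 1330 ≠ 1, base 10 is a Fermat witness: 1763 is composite.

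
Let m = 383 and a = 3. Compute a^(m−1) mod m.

1

3^1 ≡ 3 (mod 383)
3^2 ≡ 3^2 = 9 ≡ 9 (mod 383)
3^4 ≡ 9^2 = 81 ≡ 81 (mod 383)
3^8 ≡ 81^2 = 6561 ≡ 50 (mod 383)
3^16 ≡ 50^2 = 2500 ≡ 202 (mod 383)
3^32 ≡ 202^2 = 40804 ≡ 206 (mod 383)
3^64 ≡ 206^2 = 42436 ≡ 306 (mod 383)
3^128 ≡ 306^2 = 93636 ≡ 184 (mod 383)
3^256 ≡ 184^2 = 33856 ≡ 152 (mod 383)
382 = 256 + 64 + 32 + 16 + 8 + 4 + 2 in binary powers of 2.
So 3^382 ≡ 152 · 306 · 206 · 202 · 50 · 81 · 9 ≡ 1 (mod 383).
Since the result is 1, base 3 gives no evidence that 383 is composite.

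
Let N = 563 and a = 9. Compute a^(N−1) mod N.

1

9^1 ≡ 9 (mod 563)
9^2 ≡ 9^2 = 81 ≡ 81 (mod 563)
9^4 ≡ 81^2 = 6561 ≡ 368 (mod 563)
9^8 ≡ 368^2 = 135424 ≡ 304 (mod 563)
9^16 ≡ 304^2 = 92416 ≡ 84 (mod 563)
9^32 ≡ 84^2 = 7056 ≡ 300 (mod 563)
9^64 ≡ 300^2 = 90000 ≡ 483 (mod 563)
9^128 ≡ 483^2 = 233289 ≡ 207 (mod 563)
9^256 ≡ 207^2 = 42849 ≡ 61 (mod 563)
9^512 ≡ 61^2 = 3721 ≡ 343 (mod 563)
562 = 512 + 32 + 16 + 2 in binary powers of 2.
So 9^562 ≡ 343 · 300 · 84 · 81 ≡ 1 (mod 563).
Since the result is 1, base 9 gives no evidence that 563 is composite.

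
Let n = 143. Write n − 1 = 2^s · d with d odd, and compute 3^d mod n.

113

143 − 1 = 142 = 2^1 · 71, so d = 71.
3^1 ≡ 3 (mod 143)
3^2 ≡ 3^2 = 9 ≡ 9 (mod 143)
3^4 ≡ 9^2 = 81 ≡ 81 (mod 143)
3^8 ≡ 81^2 = 6561 ≡ 126 (mod 143)
3^16 ≡ 126^2 = 15876 ≡ 3 (mod 143)
3^32 ≡ 3^2 = 9 ≡ 9 (mod 143)
3^64 ≡ 9^2 = 81 ≡ 81 (mod 143)
71 = 64 + 4 + 2 + 1 in binary powers of 2.
So 3^71 ≡ 81 · 81 · 9 · 3 ≡ 113 (mod 143).
Squaring chain: 113; never reaches −1, so base 3 is a Miller–Rabin witness that 143 is composite.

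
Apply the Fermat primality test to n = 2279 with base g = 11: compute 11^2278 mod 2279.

471

11^1 ≡ 11 (mod 2279)
11^2 ≡ 11^2 = 121 ≡ 121 (mod 2279)
11^4 ≡ 121^2 = 14641 ≡ 967 (mod 2279)
11^8 ≡ 967^2 = 935089 ≡ 699 (mod 2279)
11^16 ≡ 699^2 = 488601 ≡ 895 (mod 2279)
11^32 ≡ 895^2 = 801025 ≡ 1096 (mod 2279)
11^64 ≡ 1096^2 = 1201216 ≡ 183 (mod 2279)
11^128 ≡ 183^2 = 33489 ≡ 1583 (mod 2279)
11^256 ≡ 1583^2 = 2505889 ≡ 1268 (mod 2279)
11^512 ≡ 1268^2 = 1607824 ≡ 1129 (mod 2279)
11^1024 ≡ 1129^2 = 1274641 ≡ 680 (mod 2279)
11^2048 ≡ 680^2 = 462400 ≡ 2042 (mod 2279)
2278 = 2048 + 128 + 64 + 32 + 4 + 2 in binary powers of 2.
So 11^2278 ≡ 2042 · 1583 · 183 · 1096 · 967 · 121 ≡ 471 (mod 2279).
Since 471 ≠ 1, base 11 is a Fermat witness: 2279 is composite.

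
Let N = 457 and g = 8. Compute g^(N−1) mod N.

1

8^1 ≡ 8 (mod 457)
8^2 ≡ 8^2 = 64 ≡ 64 (mod 457)
8^4 ≡ 64^2 = 4096 ≡ 440 (mod 457)
8^8 ≡ 440^2 = 193600 ≡ 289 (mod 457)
8^16 ≡ 289^2 = 83521 ≡ 347 (mod 457)
8^32 ≡ 347^2 = 120409 ≡ 218 (mod 457)
8^64 ≡ 218^2 = 47524 ≡ 453 (mod 457)
8^128 ≡ 453^2 = 205209 ≡ 16 (mod 457)
8^256 ≡ 16^2 = 256 ≡ 256 (mod 457)
456 = 256 + 128 + 64 + 8 in binary powers of 2.
So 8^456 ≡ 256 · 16 · 453 · 289 ≡ 1 (mod 457).
Since the result is 1, base 8 gives no evidence that 457 is composite.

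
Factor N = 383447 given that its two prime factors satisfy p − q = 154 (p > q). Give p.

701

Since p = q + 154, we have 383447 = q(q + 154), so q² + 154q − 383447 = 0.
Discriminant: 154² + 4·383447 = 23716 + 1533788 = 1557504; √1557504 = 1248.
q = (−154 + 1248)/2 = 547, and p = q + 154 = 701.
Check: 547 · 701 = 383447.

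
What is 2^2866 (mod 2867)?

2^1 ≡ 2 (mod 2867)
2^2 ≡ 2^2 = 4 ≡ 4 (mod 2867)
2^4 ≡ 4^2 = 16 ≡ 16 (mod 2867)
2^8 ≡ 16^2 = 256 ≡ 256 (mod 2867)
2^16 ≡ 256^2 = 65536 ≡ 2462 (mod 2867)
2^32 ≡ 2462^2 = 6061444 ≡ 606 (mod 2867)
2^64 ≡ 606^2 = 367236 ≡ 260 (mod 2867)
2^128 ≡ 260^2 = 67600 ≡ 1659 (mod 2867)
2^256 ≡ 1659^2 = 2752281 ≡ 2828 (mod 2867)
2^512 ≡ 2828^2 = 7997584 ≡ 1521 (mod 2867)
2^1024 ≡ 1521^2 = 2313441 ≡ 2639 (mod 2867)
2^2048 ≡ 2639^2 = 6964321 ≡ 378 (mod 2867)
2866 = 2048 + 512 + 256 + 32 + 16 + 2 in binary powers of 2.
So 2^2866 ≡ 378 · 1521 · 2828 · 606 · 2462 · 4 ≡ 1015 (mod 2867).
Since 1015 ≠ 1, base 2 is a Fermat witness: 2867 is composite.

1015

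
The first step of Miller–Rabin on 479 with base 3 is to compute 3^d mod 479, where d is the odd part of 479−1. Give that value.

479 − 1 = 478 = 2^1 · 239, so d = 239.
3^1 ≡ 3 (mod 479)
3^2 ≡ 3^2 = 9 ≡ 9 (mod 479)
3^4 ≡ 9^2 = 81 ≡ 81 (mod 479)
3^8 ≡ 81^2 = 6561 ≡ 334 (mod 479)
3^16 ≡ 334^2 = 111556 ≡ 428 (mod 479)
3^32 ≡ 428^2 = 183184 ≡ 206 (mod 479)
3^64 ≡ 206^2 = 42436 ≡ 284 (mod 479)
3^128 ≡ 284^2 = 80656 ≡ 184 (mod 479)
239 = 128 + 64 + 32 + 8 + 4 + 2 + 1 in binary powers of 2.
So 3^239 ≡ 184 · 284 · 206 · 334 · 81 · 9 · 3 ≡ 1 (mod 479).
Since 3^d ≡ 1 (mod 479), base 3 does not prove 479 composite.

1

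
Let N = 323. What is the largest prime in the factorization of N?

19

323 = 17 · 19
19 is prime.
So 323 = 17 · 19; the largest prime factor is 19.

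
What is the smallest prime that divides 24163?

24163 is odd.
Digit sum 16, not divisible by 3.
Ends in 3: not divisible by 5.
7: 24163 = 7·3451 + 6
11: 24163 = 11·2196 + 7
13: 24163 = 13·1858 + 9
17: 24163 = 17·1421 + 6
19: 24163 = 19·1271 + 14
23: 24163 = 23·1050 + 13
29: 24163 = 29·833 + 6
31: 24163 = 31·779 + 14
37: 24163 = 37·653 + 2
41: 24163 = 41·589 + 14
43: 24163 = 43·561 + 40
47: 24163 = 47·514 + 5
53: 24163 = 53·455 + 48
59: 24163 = 59·409 + 32
61: 24163 = 61·396 + 7
67: 24163 = 67·360 + 43
71: 24163 = 71·340 + 23
73: 24163 = 73·331

73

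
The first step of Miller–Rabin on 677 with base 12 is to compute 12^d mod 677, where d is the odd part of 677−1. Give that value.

26

677 − 1 = 676 = 2^2 · 169, so d = 169.
12^1 ≡ 12 (mod 677)
12^2 ≡ 12^2 = 144 ≡ 144 (mod 677)
12^4 ≡ 144^2 = 20736 ≡ 426 (mod 677)
12^8 ≡ 426^2 = 181476 ≡ 40 (mod 677)
12^16 ≡ 40^2 = 1600 ≡ 246 (mod 677)
12^32 ≡ 246^2 = 60516 ≡ 263 (mod 677)
12^64 ≡ 263^2 = 69169 ≡ 115 (mod 677)
12^128 ≡ 115^2 = 13225 ≡ 362 (mod 677)
169 = 128 + 32 + 8 + 1 in binary powers of 2.
So 12^169 ≡ 362 · 263 · 40 · 12 ≡ 26 (mod 677).
Squaring chain: 26 → 676; reaches −1, so base 12 does not prove 677 composite.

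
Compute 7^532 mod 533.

7^1 ≡ 7 (mod 533)
7^2 ≡ 7^2 = 49 ≡ 49 (mod 533)
7^4 ≡ 49^2 = 2401 ≡ 269 (mod 533)
7^8 ≡ 269^2 = 72361 ≡ 406 (mod 533)
7^16 ≡ 406^2 = 164836 ≡ 139 (mod 533)
7^32 ≡ 139^2 = 19321 ≡ 133 (mod 533)
7^64 ≡ 133^2 = 17689 ≡ 100 (mod 533)
7^128 ≡ 100^2 = 10000 ≡ 406 (mod 533)
7^256 ≡ 406^2 = 164836 ≡ 139 (mod 533)
7^512 ≡ 139^2 = 19321 ≡ 133 (mod 533)
532 = 512 + 16 + 4 in binary powers of 2.
So 7^532 ≡ 133 · 139 · 269 ≡ 113 (mod 533).
Since 113 ≠ 1, base 7 is a Fermat witness: 533 is composite.

113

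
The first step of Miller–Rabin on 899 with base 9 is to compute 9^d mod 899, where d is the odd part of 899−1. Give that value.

38

899 − 1 = 898 = 2^1 · 449, so d = 449.
9^1 ≡ 9 (mod 899)
9^2 ≡ 9^2 = 81 ≡ 81 (mod 899)
9^4 ≡ 81^2 = 6561 ≡ 268 (mod 899)
9^8 ≡ 268^2 = 71824 ≡ 803 (mod 899)
9^16 ≡ 803^2 = 644809 ≡ 226 (mod 899)
9^32 ≡ 226^2 = 51076 ≡ 732 (mod 899)
9^64 ≡ 732^2 = 535824 ≡ 20 (mod 899)
9^128 ≡ 20^2 = 400 ≡ 400 (mod 899)
9^256 ≡ 400^2 = 160000 ≡ 877 (mod 899)
449 = 256 + 128 + 64 + 1 in binary powers of 2.
So 9^449 ≡ 877 · 400 · 20 · 9 ≡ 38 (mod 899).
Squaring chain: 38; never reaches −1, so base 9 is a Miller–Rabin witness that 899 is composite.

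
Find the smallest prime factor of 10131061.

10131061 is odd.
Digit sum 13, not divisible by 3.
Ends in 1: not divisible by 5.
7: 10131061 = 7·1447294 + 3
11: 10131061 = 11·921005 + 6
13: 10131061 = 13·779312 + 5
17: 10131061 = 17·595944 + 13
19: 10131061 = 19·533213 + 14
23: 10131061 = 23·440480 + 21
29: 10131061 = 29·349346 + 27
31: 10131061 = 31·326808 + 13
37: 10131061 = 37·273812 + 17
41: 10131061 = 41·247099 + 2
43: 10131061 = 43·235606 + 3
47: 10131061 = 47·215554 + 23
53: 10131061 = 53·191152 + 5
59: 10131061 = 59·171712 + 53
61: 10131061 = 61·166082 + 59
67: 10131061 = 67·151209 + 58
71: 10131061 = 71·142691

71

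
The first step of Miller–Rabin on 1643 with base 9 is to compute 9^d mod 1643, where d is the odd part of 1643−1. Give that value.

820

1643 − 1 = 1642 = 2^1 · 821, so d = 821.
9^1 ≡ 9 (mod 1643)
9^2 ≡ 9^2 = 81 ≡ 81 (mod 1643)
9^4 ≡ 81^2 = 6561 ≡ 1632 (mod 1643)
9^8 ≡ 1632^2 = 2663424 ≡ 121 (mod 1643)
9^16 ≡ 121^2 = 14641 ≡ 1497 (mod 1643)
9^32 ≡ 1497^2 = 2241009 ≡ 1600 (mod 1643)
9^64 ≡ 1600^2 = 2560000 ≡ 206 (mod 1643)
9^128 ≡ 206^2 = 42436 ≡ 1361 (mod 1643)
9^256 ≡ 1361^2 = 1852321 ≡ 660 (mod 1643)
9^512 ≡ 660^2 = 435600 ≡ 205 (mod 1643)
821 = 512 + 256 + 32 + 16 + 4 + 1 in binary powers of 2.
So 9^821 ≡ 205 · 660 · 1600 · 1497 · 1632 · 9 ≡ 820 (mod 1643).
Squaring chain: 820; never reaches −1, so base 9 is a Miller–Rabin witness that 1643 is composite.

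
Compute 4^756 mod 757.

1

4^1 ≡ 4 (mod 757)
4^2 ≡ 4^2 = 16 ≡ 16 (mod 757)
4^4 ≡ 16^2 = 256 ≡ 256 (mod 757)
4^8 ≡ 256^2 = 65536 ≡ 434 (mod 757)
4^16 ≡ 434^2 = 188356 ≡ 620 (mod 757)
4^32 ≡ 620^2 = 384400 ≡ 601 (mod 757)
4^64 ≡ 601^2 = 361201 ≡ 112 (mod 757)
4^128 ≡ 112^2 = 12544 ≡ 432 (mod 757)
4^256 ≡ 432^2 = 186624 ≡ 402 (mod 757)
4^512 ≡ 402^2 = 161604 ≡ 363 (mod 757)
756 = 512 + 128 + 64 + 32 + 16 + 4 in binary powers of 2.
So 4^756 ≡ 363 · 432 · 112 · 601 · 620 · 256 ≡ 1 (mod 757).
Since the result is 1, base 4 gives no evidence that 757 is composite.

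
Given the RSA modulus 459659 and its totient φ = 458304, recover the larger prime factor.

φ(n) = (p−1)(q−1) = n − (p+q) + 1, so p + q = 459659 − 458304 + 1 = 1356.
p and q are the roots of t² − 1356t + 459659 = 0.
Discriminant: 1356² − 4·459659 = 1838736 − 1838636 = 100; √100 = 10.
q = (1356 − 10)/2 = 673, p = (1356 + 10)/2 = 683.
Check: 673 · 683 = 459659.

683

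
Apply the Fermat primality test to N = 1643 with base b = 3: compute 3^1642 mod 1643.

3^1 ≡ 3 (mod 1643)
3^2 ≡ 3^2 = 9 ≡ 9 (mod 1643)
3^4 ≡ 9^2 = 81 ≡ 81 (mod 1643)
3^8 ≡ 81^2 = 6561 ≡ 1632 (mod 1643)
3^16 ≡ 1632^2 = 2663424 ≡ 121 (mod 1643)
3^32 ≡ 121^2 = 14641 ≡ 1497 (mod 1643)
3^64 ≡ 1497^2 = 2241009 ≡ 1600 (mod 1643)
3^128 ≡ 1600^2 = 2560000 ≡ 206 (mod 1643)
3^256 ≡ 206^2 = 42436 ≡ 1361 (mod 1643)
3^512 ≡ 1361^2 = 1852321 ≡ 660 (mod 1643)
3^1024 ≡ 660^2 = 435600 ≡ 205 (mod 1643)
1642 = 1024 + 512 + 64 + 32 + 8 + 2 in binary powers of 2.
So 3^1642 ≡ 205 · 660 · 1600 · 1497 · 1632 · 9 ≡ 820 (mod 1643).
Since 820 ≠ 1, base 3 is a Fermat witness: 1643 is composite.

820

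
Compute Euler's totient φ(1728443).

1684224

Factor: 1728443 = 97 · 103 · 173.
φ(1728443) = (97−1) · (103−1) · (173−1) = 96 · 102 · 172 = 1684224.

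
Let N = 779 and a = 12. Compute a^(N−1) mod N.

121

12^1 ≡ 12 (mod 779)
12^2 ≡ 12^2 = 144 ≡ 144 (mod 779)
12^4 ≡ 144^2 = 20736 ≡ 482 (mod 779)
12^8 ≡ 482^2 = 232324 ≡ 182 (mod 779)
12^16 ≡ 182^2 = 33124 ≡ 406 (mod 779)
12^32 ≡ 406^2 = 164836 ≡ 467 (mod 779)
12^64 ≡ 467^2 = 218089 ≡ 748 (mod 779)
12^128 ≡ 748^2 = 559504 ≡ 182 (mod 779)
12^256 ≡ 182^2 = 33124 ≡ 406 (mod 779)
12^512 ≡ 406^2 = 164836 ≡ 467 (mod 779)
778 = 512 + 256 + 8 + 2 in binary powers of 2.
So 12^778 ≡ 467 · 406 · 182 · 144 ≡ 121 (mod 779).
Since 121 ≠ 1, base 12 is a Fermat witness: 779 is composite.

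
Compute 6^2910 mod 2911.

747

6^1 ≡ 6 (mod 2911)
6^2 ≡ 6^2 = 36 ≡ 36 (mod 2911)
6^4 ≡ 36^2 = 1296 ≡ 1296 (mod 2911)
6^8 ≡ 1296^2 = 1679616 ≡ 2880 (mod 2911)
6^16 ≡ 2880^2 = 8294400 ≡ 961 (mod 2911)
6^32 ≡ 961^2 = 923521 ≡ 734 (mod 2911)
6^64 ≡ 734^2 = 538756 ≡ 221 (mod 2911)
6^128 ≡ 221^2 = 48841 ≡ 2265 (mod 2911)
6^256 ≡ 2265^2 = 5130225 ≡ 1043 (mod 2911)
6^512 ≡ 1043^2 = 1087849 ≡ 2046 (mod 2911)
6^1024 ≡ 2046^2 = 4186116 ≡ 98 (mod 2911)
6^2048 ≡ 98^2 = 9604 ≡ 871 (mod 2911)
2910 = 2048 + 512 + 256 + 64 + 16 + 8 + 4 + 2 in binary powers of 2.
So 6^2910 ≡ 871 · 2046 · 1043 · 221 · 961 · 2880 · 1296 · 36 ≡ 747 (mod 2911).
Since 747 ≠ 1, base 6 is a Fermat witness: 2911 is composite.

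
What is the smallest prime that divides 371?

7

371 is odd.
Digit sum 11, not divisible by 3.
Ends in 1: not divisible by 5.
7: 371 = 7·53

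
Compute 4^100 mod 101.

4^1 ≡ 4 (mod 101)
4^2 ≡ 4^2 = 16 ≡ 16 (mod 101)
4^4 ≡ 16^2 = 256 ≡ 54 (mod 101)
4^8 ≡ 54^2 = 2916 ≡ 88 (mod 101)
4^16 ≡ 88^2 = 7744 ≡ 68 (mod 101)
4^32 ≡ 68^2 = 4624 ≡ 79 (mod 101)
4^64 ≡ 79^2 = 6241 ≡ 80 (mod 101)
100 = 64 + 32 + 4 in binary powers of 2.
So 4^100 ≡ 80 · 79 · 54 ≡ 1 (mod 101).
Since the result is 1, base 4 gives no evidence that 101 is composite.

1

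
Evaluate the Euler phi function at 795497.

Factor: 795497 = 59 · 97 · 139.
φ(795497) = (59−1) · (97−1) · (139−1) = 58 · 96 · 138 = 768384.

768384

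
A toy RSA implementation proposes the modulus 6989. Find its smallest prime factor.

29

6989 is odd.
Digit sum 32, not divisible by 3.
Ends in 9: not divisible by 5.
7: 6989 = 7·998 + 3
11: 6989 = 11·635 + 4
13: 6989 = 13·537 + 8
17: 6989 = 17·411 + 2
19: 6989 = 19·367 + 16
23: 6989 = 23·303 + 20
29: 6989 = 29·241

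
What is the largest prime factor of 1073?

1073 = 29 · 37
37 is prime.
So 1073 = 29 · 37; the largest prime factor is 37.

37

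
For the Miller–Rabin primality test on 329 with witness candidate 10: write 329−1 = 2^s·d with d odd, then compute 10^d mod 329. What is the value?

138

329 − 1 = 328 = 2^3 · 41, so d = 41.
10^1 ≡ 10 (mod 329)
10^2 ≡ 10^2 = 100 ≡ 100 (mod 329)
10^4 ≡ 100^2 = 10000 ≡ 130 (mod 329)
10^8 ≡ 130^2 = 16900 ≡ 121 (mod 329)
10^16 ≡ 121^2 = 14641 ≡ 165 (mod 329)
10^32 ≡ 165^2 = 27225 ≡ 247 (mod 329)
41 = 32 + 8 + 1 in binary powers of 2.
So 10^41 ≡ 247 · 121 · 10 ≡ 138 (mod 329).
Squaring chain: 138 → 291 → 128; never reaches −1, so base 10 is a Miller–Rabin witness that 329 is composite.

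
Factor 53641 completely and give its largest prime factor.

53641 = 7 · 7663
7663 = 79 · 97
97 is prime.
So 53641 = 7 · 79 · 97; the largest prime factor is 97.

97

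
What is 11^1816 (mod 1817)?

11^1 ≡ 11 (mod 1817)
11^2 ≡ 11^2 = 121 ≡ 121 (mod 1817)
11^4 ≡ 121^2 = 14641 ≡ 105 (mod 1817)
11^8 ≡ 105^2 = 11025 ≡ 123 (mod 1817)
11^16 ≡ 123^2 = 15129 ≡ 593 (mod 1817)
11^32 ≡ 593^2 = 351649 ≡ 968 (mod 1817)
11^64 ≡ 968^2 = 937024 ≡ 1269 (mod 1817)
11^128 ≡ 1269^2 = 1610361 ≡ 499 (mod 1817)
11^256 ≡ 499^2 = 249001 ≡ 72 (mod 1817)
11^512 ≡ 72^2 = 5184 ≡ 1550 (mod 1817)
11^1024 ≡ 1550^2 = 2402500 ≡ 426 (mod 1817)
1816 = 1024 + 512 + 256 + 16 + 8 in binary powers of 2.
So 11^1816 ≡ 426 · 1550 · 72 · 593 · 123 ≡ 1415 (mod 1817).
Since 1415 ≠ 1, base 11 is a Fermat witness: 1817 is composite.

1415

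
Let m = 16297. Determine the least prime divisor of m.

43

16297 is odd.
Digit sum 25, not divisible by 3.
Ends in 7: not divisible by 5.
7: 16297 = 7·2328 + 1
11: 16297 = 11·1481 + 6
13: 16297 = 13·1253 + 8
17: 16297 = 17·958 + 11
19: 16297 = 19·857 + 14
23: 16297 = 23·708 + 13
29: 16297 = 29·561 + 28
31: 16297 = 31·525 + 22
37: 16297 = 37·440 + 17
41: 16297 = 41·397 + 20
43: 16297 = 43·379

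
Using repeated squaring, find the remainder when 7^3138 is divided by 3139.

7^1 ≡ 7 (mod 3139)
7^2 ≡ 7^2 = 49 ≡ 49 (mod 3139)
7^4 ≡ 49^2 = 2401 ≡ 2401 (mod 3139)
7^8 ≡ 2401^2 = 5764801 ≡ 1597 (mod 3139)
7^16 ≡ 1597^2 = 2550409 ≡ 1541 (mod 3139)
7^32 ≡ 1541^2 = 2374681 ≡ 1597 (mod 3139)
7^64 ≡ 1597^2 = 2550409 ≡ 1541 (mod 3139)
7^128 ≡ 1541^2 = 2374681 ≡ 1597 (mod 3139)
7^256 ≡ 1597^2 = 2550409 ≡ 1541 (mod 3139)
7^512 ≡ 1541^2 = 2374681 ≡ 1597 (mod 3139)
7^1024 ≡ 1597^2 = 2550409 ≡ 1541 (mod 3139)
7^2048 ≡ 1541^2 = 2374681 ≡ 1597 (mod 3139)
3138 = 2048 + 1024 + 64 + 2 in binary powers of 2.
So 7^3138 ≡ 1597 · 1541 · 1541 · 49 ≡ 173 (mod 3139).
Since 173 ≠ 1, base 7 is a Fermat witness: 3139 is composite.

173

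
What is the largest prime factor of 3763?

71

3763 = 53 · 71
71 is prime.
So 3763 = 53 · 71; the largest prime factor is 71.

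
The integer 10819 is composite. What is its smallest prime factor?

31

10819 is odd.
Digit sum 19, not divisible by 3.
Ends in 9: not divisible by 5.
7: 10819 = 7·1545 + 4
11: 10819 = 11·983 + 6
13: 10819 = 13·832 + 3
17: 10819 = 17·636 + 7
19: 10819 = 19·569 + 8
23: 10819 = 23·470 + 9
29: 10819 = 29·373 + 2
31: 10819 = 31·349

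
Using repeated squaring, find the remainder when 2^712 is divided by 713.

2^1 ≡ 2 (mod 713)
2^2 ≡ 2^2 = 4 ≡ 4 (mod 713)
2^4 ≡ 4^2 = 16 ≡ 16 (mod 713)
2^8 ≡ 16^2 = 256 ≡ 256 (mod 713)
2^16 ≡ 256^2 = 65536 ≡ 653 (mod 713)
2^32 ≡ 653^2 = 426409 ≡ 35 (mod 713)
2^64 ≡ 35^2 = 1225 ≡ 512 (mod 713)
2^128 ≡ 512^2 = 262144 ≡ 473 (mod 713)
2^256 ≡ 473^2 = 223729 ≡ 560 (mod 713)
2^512 ≡ 560^2 = 313600 ≡ 593 (mod 713)
712 = 512 + 128 + 64 + 8 in binary powers of 2.
So 2^712 ≡ 593 · 473 · 512 · 256 ≡ 624 (mod 713).
Since 624 ≠ 1, base 2 is a Fermat witness: 713 is composite.

624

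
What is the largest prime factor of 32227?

32227 = 13 · 2479
2479 = 37 · 67
67 is prime.
So 32227 = 13 · 37 · 67; the largest prime factor is 67.

67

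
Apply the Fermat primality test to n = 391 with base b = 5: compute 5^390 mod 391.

325

5^1 ≡ 5 (mod 391)
5^2 ≡ 5^2 = 25 ≡ 25 (mod 391)
5^4 ≡ 25^2 = 625 ≡ 234 (mod 391)
5^8 ≡ 234^2 = 54756 ≡ 16 (mod 391)
5^16 ≡ 16^2 = 256 ≡ 256 (mod 391)
5^32 ≡ 256^2 = 65536 ≡ 239 (mod 391)
5^64 ≡ 239^2 = 57121 ≡ 35 (mod 391)
5^128 ≡ 35^2 = 1225 ≡ 52 (mod 391)
5^256 ≡ 52^2 = 2704 ≡ 358 (mod 391)
390 = 256 + 128 + 4 + 2 in binary powers of 2.
So 5^390 ≡ 358 · 52 · 234 · 25 ≡ 325 (mod 391).
Since 325 ≠ 1, base 5 is a Fermat witness: 391 is composite.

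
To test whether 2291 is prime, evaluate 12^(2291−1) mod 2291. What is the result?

12^1 ≡ 12 (mod 2291)
12^2 ≡ 12^2 = 144 ≡ 144 (mod 2291)
12^4 ≡ 144^2 = 20736 ≡ 117 (mod 2291)
12^8 ≡ 117^2 = 13689 ≡ 2234 (mod 2291)
12^16 ≡ 2234^2 = 4990756 ≡ 958 (mod 2291)
12^32 ≡ 958^2 = 917764 ≡ 1364 (mod 2291)
12^64 ≡ 1364^2 = 1860496 ≡ 204 (mod 2291)
12^128 ≡ 204^2 = 41616 ≡ 378 (mod 2291)
12^256 ≡ 378^2 = 142884 ≡ 842 (mod 2291)
12^512 ≡ 842^2 = 708964 ≡ 1045 (mod 2291)
12^1024 ≡ 1045^2 = 1092025 ≡ 1509 (mod 2291)
12^2048 ≡ 1509^2 = 2277081 ≡ 2118 (mod 2291)
2290 = 2048 + 128 + 64 + 32 + 16 + 2 in binary powers of 2.
So 12^2290 ≡ 2118 · 378 · 204 · 1364 · 958 · 144 ≡ 144 (mod 2291).
Since 144 ≠ 1, base 12 is a Fermat witness: 2291 is composite.

144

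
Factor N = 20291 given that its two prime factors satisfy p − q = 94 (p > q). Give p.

Since p = q + 94, we have 20291 = q(q + 94), so q² + 94q − 20291 = 0.
Discriminant: 94² + 4·20291 = 8836 + 81164 = 90000; √90000 = 300.
q = (−94 + 300)/2 = 103, and p = q + 94 = 197.
Check: 103 · 197 = 20291.

197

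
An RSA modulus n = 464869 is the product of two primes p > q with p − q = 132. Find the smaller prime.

619

Since p = q + 132, we have 464869 = q(q + 132), so q² + 132q − 464869 = 0.
Discriminant: 132² + 4·464869 = 17424 + 1859476 = 1876900; √1876900 = 1370.
q = (−132 + 1370)/2 = 619, and p = q + 132 = 751.
Check: 619 · 751 = 464869.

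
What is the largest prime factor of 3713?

79

3713 = 47 · 79
79 is prime.
So 3713 = 47 · 79; the largest prime factor is 79.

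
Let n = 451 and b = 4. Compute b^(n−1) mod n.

4^1 ≡ 4 (mod 451)
4^2 ≡ 4^2 = 16 ≡ 16 (mod 451)
4^4 ≡ 16^2 = 256 ≡ 256 (mod 451)
4^8 ≡ 256^2 = 65536 ≡ 141 (mod 451)
4^16 ≡ 141^2 = 19881 ≡ 37 (mod 451)
4^32 ≡ 37^2 = 1369 ≡ 16 (mod 451)
4^64 ≡ 16^2 = 256 ≡ 256 (mod 451)
4^128 ≡ 256^2 = 65536 ≡ 141 (mod 451)
4^256 ≡ 141^2 = 19881 ≡ 37 (mod 451)
450 = 256 + 128 + 64 + 2 in binary powers of 2.
So 4^450 ≡ 37 · 141 · 256 · 16 ≡ 1 (mod 451).
Since the result is 1, base 4 gives no evidence that 451 is composite.

1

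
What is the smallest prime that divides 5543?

23

5543 is odd.
Digit sum 17, not divisible by 3.
Ends in 3: not divisible by 5.
7: 5543 = 7·791 + 6
11: 5543 = 11·503 + 10
13: 5543 = 13·426 + 5
17: 5543 = 17·326 + 1
19: 5543 = 19·291 + 14
23: 5543 = 23·241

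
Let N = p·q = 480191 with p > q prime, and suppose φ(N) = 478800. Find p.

761

φ(n) = (p−1)(q−1) = n − (p+q) + 1, so p + q = 480191 − 478800 + 1 = 1392.
p and q are the roots of t² − 1392t + 480191 = 0.
Discriminant: 1392² − 4·480191 = 1937664 − 1920764 = 16900; √16900 = 130.
q = (1392 − 130)/2 = 631, p = (1392 + 130)/2 = 761.
Check: 631 · 761 = 480191.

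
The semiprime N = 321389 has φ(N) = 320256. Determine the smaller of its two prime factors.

557

φ(n) = (p−1)(q−1) = n − (p+q) + 1, so p + q = 321389 − 320256 + 1 = 1134.
p and q are the roots of t² − 1134t + 321389 = 0.
Discriminant: 1134² − 4·321389 = 1285956 − 1285556 = 400; √400 = 20.
q = (1134 − 20)/2 = 557, p = (1134 + 20)/2 = 577.
Check: 557 · 577 = 321389.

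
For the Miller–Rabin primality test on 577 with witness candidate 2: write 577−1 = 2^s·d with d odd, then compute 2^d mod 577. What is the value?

512

577 − 1 = 576 = 2^6 · 9, so d = 9.
2^1 ≡ 2 (mod 577)
2^2 ≡ 2^2 = 4 ≡ 4 (mod 577)
2^4 ≡ 4^2 = 16 ≡ 16 (mod 577)
2^8 ≡ 16^2 = 256 ≡ 256 (mod 577)
9 = 8 + 1 in binary powers of 2.
So 2^9 ≡ 256 · 2 ≡ 512 (mod 577).
Squaring chain: 512 → 186 → 553 → 576 → 1 → 1; reaches −1, so base 2 does not prove 577 composite.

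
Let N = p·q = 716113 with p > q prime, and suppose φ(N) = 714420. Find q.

φ(n) = (p−1)(q−1) = n − (p+q) + 1, so p + q = 716113 − 714420 + 1 = 1694.
p and q are the roots of t² − 1694t + 716113 = 0.
Discriminant: 1694² − 4·716113 = 2869636 − 2864452 = 5184; √5184 = 72.
q = (1694 − 72)/2 = 811, p = (1694 + 72)/2 = 883.
Check: 811 · 883 = 716113.

811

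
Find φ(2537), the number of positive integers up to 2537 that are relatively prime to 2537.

2436

Factor: 2537 = 43 · 59.
φ(2537) = (43−1) · (59−1) = 42 · 58 = 2436.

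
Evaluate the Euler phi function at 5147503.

5058048

Factor: 5147503 = 149 · 179 · 193.
φ(5147503) = (149−1) · (179−1) · (193−1) = 148 · 178 · 192 = 5058048.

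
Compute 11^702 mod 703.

1

11^1 ≡ 11 (mod 703)
11^2 ≡ 11^2 = 121 ≡ 121 (mod 703)
11^4 ≡ 121^2 = 14641 ≡ 581 (mod 703)
11^8 ≡ 581^2 = 337561 ≡ 121 (mod 703)
11^16 ≡ 121^2 = 14641 ≡ 581 (mod 703)
11^32 ≡ 581^2 = 337561 ≡ 121 (mod 703)
11^64 ≡ 121^2 = 14641 ≡ 581 (mod 703)
11^128 ≡ 581^2 = 337561 ≡ 121 (mod 703)
11^256 ≡ 121^2 = 14641 ≡ 581 (mod 703)
11^512 ≡ 581^2 = 337561 ≡ 121 (mod 703)
702 = 512 + 128 + 32 + 16 + 8 + 4 + 2 in binary powers of 2.
So 11^702 ≡ 121 · 121 · 121 · 581 · 121 · 581 · 121 ≡ 1 (mod 703).
Since the result is 1, base 11 gives no evidence that 703 is composite.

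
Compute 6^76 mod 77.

6^1 ≡ 6 (mod 77)
6^2 ≡ 6^2 = 36 ≡ 36 (mod 77)
6^4 ≡ 36^2 = 1296 ≡ 64 (mod 77)
6^8 ≡ 64^2 = 4096 ≡ 15 (mod 77)
6^16 ≡ 15^2 = 225 ≡ 71 (mod 77)
6^32 ≡ 71^2 = 5041 ≡ 36 (mod 77)
6^64 ≡ 36^2 = 1296 ≡ 64 (mod 77)
76 = 64 + 8 + 4 in binary powers of 2.
So 6^76 ≡ 64 · 15 · 64 ≡ 71 (mod 77).
Since 71 ≠ 1, base 6 is a Fermat witness: 77 is composite.

71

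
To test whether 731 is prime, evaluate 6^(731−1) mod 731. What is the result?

49

6^1 ≡ 6 (mod 731)
6^2 ≡ 6^2 = 36 ≡ 36 (mod 731)
6^4 ≡ 36^2 = 1296 ≡ 565 (mod 731)
6^8 ≡ 565^2 = 319225 ≡ 509 (mod 731)
6^16 ≡ 509^2 = 259081 ≡ 307 (mod 731)
6^32 ≡ 307^2 = 94249 ≡ 681 (mod 731)
6^64 ≡ 681^2 = 463761 ≡ 307 (mod 731)
6^128 ≡ 307^2 = 94249 ≡ 681 (mod 731)
6^256 ≡ 681^2 = 463761 ≡ 307 (mod 731)
6^512 ≡ 307^2 = 94249 ≡ 681 (mod 731)
730 = 512 + 128 + 64 + 16 + 8 + 2 in binary powers of 2.
So 6^730 ≡ 681 · 681 · 307 · 307 · 509 · 36 ≡ 49 (mod 731).
Since 49 ≠ 1, base 6 is a Fermat witness: 731 is composite.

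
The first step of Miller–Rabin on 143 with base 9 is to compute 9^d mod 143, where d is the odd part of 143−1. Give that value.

143 − 1 = 142 = 2^1 · 71, so d = 71.
9^1 ≡ 9 (mod 143)
9^2 ≡ 9^2 = 81 ≡ 81 (mod 143)
9^4 ≡ 81^2 = 6561 ≡ 126 (mod 143)
9^8 ≡ 126^2 = 15876 ≡ 3 (mod 143)
9^16 ≡ 3^2 = 9 ≡ 9 (mod 143)
9^32 ≡ 9^2 = 81 ≡ 81 (mod 143)
9^64 ≡ 81^2 = 6561 ≡ 126 (mod 143)
71 = 64 + 4 + 2 + 1 in binary powers of 2.
So 9^71 ≡ 126 · 126 · 81 · 9 ≡ 42 (mod 143).
Squaring chain: 42; never reaches −1, so base 9 is a Miller–Rabin witness that 143 is composite.

42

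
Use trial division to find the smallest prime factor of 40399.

40399 is odd.
Digit sum 25, not divisible by 3.
Ends in 9: not divisible by 5.
7: 40399 = 7·5771 + 2
11: 40399 = 11·3672 + 7
13: 40399 = 13·3107 + 8
17: 40399 = 17·2376 + 7
19: 40399 = 19·2126 + 5
23: 40399 = 23·1756 + 11
29: 40399 = 29·1393 + 2
31: 40399 = 31·1303 + 6
37: 40399 = 37·1091 + 32
41: 40399 = 41·985 + 14
43: 40399 = 43·939 + 22
47: 40399 = 47·859 + 26
53: 40399 = 53·762 + 13
59: 40399 = 59·684 + 43
61: 40399 = 61·662 + 17
67: 40399 = 67·602 + 65
71: 40399 = 71·569

71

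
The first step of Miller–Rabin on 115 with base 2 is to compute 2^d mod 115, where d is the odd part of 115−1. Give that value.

27

115 − 1 = 114 = 2^1 · 57, so d = 57.
2^1 ≡ 2 (mod 115)
2^2 ≡ 2^2 = 4 ≡ 4 (mod 115)
2^4 ≡ 4^2 = 16 ≡ 16 (mod 115)
2^8 ≡ 16^2 = 256 ≡ 26 (mod 115)
2^16 ≡ 26^2 = 676 ≡ 101 (mod 115)
2^32 ≡ 101^2 = 10201 ≡ 81 (mod 115)
57 = 32 + 16 + 8 + 1 in binary powers of 2.
So 2^57 ≡ 81 · 101 · 26 · 2 ≡ 27 (mod 115).
Squaring chain: 27; never reaches −1, so base 2 is a Miller–Rabin witness that 115 is composite.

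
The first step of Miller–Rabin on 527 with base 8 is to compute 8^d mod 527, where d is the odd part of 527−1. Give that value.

527 − 1 = 526 = 2^1 · 263, so d = 263.
8^1 ≡ 8 (mod 527)
8^2 ≡ 8^2 = 64 ≡ 64 (mod 527)
8^4 ≡ 64^2 = 4096 ≡ 407 (mod 527)
8^8 ≡ 407^2 = 165649 ≡ 171 (mod 527)
8^16 ≡ 171^2 = 29241 ≡ 256 (mod 527)
8^32 ≡ 256^2 = 65536 ≡ 188 (mod 527)
8^64 ≡ 188^2 = 35344 ≡ 35 (mod 527)
8^128 ≡ 35^2 = 1225 ≡ 171 (mod 527)
8^256 ≡ 171^2 = 29241 ≡ 256 (mod 527)
263 = 256 + 4 + 2 + 1 in binary powers of 2.
So 8^263 ≡ 256 · 407 · 64 · 8 ≡ 202 (mod 527).
Squaring chain: 202; never reaches −1, so base 8 is a Miller–Rabin witness that 527 is composite.

202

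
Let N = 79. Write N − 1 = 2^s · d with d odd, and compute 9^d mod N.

1

79 − 1 = 78 = 2^1 · 39, so d = 39.
9^1 ≡ 9 (mod 79)
9^2 ≡ 9^2 = 81 ≡ 2 (mod 79)
9^4 ≡ 2^2 = 4 ≡ 4 (mod 79)
9^8 ≡ 4^2 = 16 ≡ 16 (mod 79)
9^16 ≡ 16^2 = 256 ≡ 19 (mod 79)
9^32 ≡ 19^2 = 361 ≡ 45 (mod 79)
39 = 32 + 4 + 2 + 1 in binary powers of 2.
So 9^39 ≡ 45 · 4 · 2 · 9 ≡ 1 (mod 79).
Since 9^d ≡ 1 (mod 79), base 9 does not prove 79 composite.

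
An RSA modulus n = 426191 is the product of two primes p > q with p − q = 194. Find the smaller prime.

Since p = q + 194, we have 426191 = q(q + 194), so q² + 194q − 426191 = 0.
Discriminant: 194² + 4·426191 = 37636 + 1704764 = 1742400; √1742400 = 1320.
q = (−194 + 1320)/2 = 563, and p = q + 194 = 757.
Check: 563 · 757 = 426191.

563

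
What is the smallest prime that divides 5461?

43

5461 is odd.
Digit sum 16, not divisible by 3.
Ends in 1: not divisible by 5.
7: 5461 = 7·780 + 1
11: 5461 = 11·496 + 5
13: 5461 = 13·420 + 1
17: 5461 = 17·321 + 4
19: 5461 = 19·287 + 8
23: 5461 = 23·237 + 10
29: 5461 = 29·188 + 9
31: 5461 = 31·176 + 5
37: 5461 = 37·147 + 22
41: 5461 = 41·133 + 8
43: 5461 = 43·127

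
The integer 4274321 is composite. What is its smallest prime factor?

47

4274321 is odd.
Digit sum 23, not divisible by 3.
Ends in 1: not divisible by 5.
7: 4274321 = 7·610617 + 2
11: 4274321 = 11·388574 + 7
13: 4274321 = 13·328793 + 12
17: 4274321 = 17·251430 + 11
19: 4274321 = 19·224964 + 5
23: 4274321 = 23·185840 + 1
29: 4274321 = 29·147390 + 11
31: 4274321 = 31·137881 + 10
37: 4274321 = 37·115522 + 7
41: 4274321 = 41·104251 + 30
43: 4274321 = 43·99402 + 35
47: 4274321 = 47·90943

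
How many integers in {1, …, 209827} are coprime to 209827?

Factor: 209827 = 37 · 53 · 107.
φ(209827) = (37−1) · (53−1) · (107−1) = 36 · 52 · 106 = 198432.

198432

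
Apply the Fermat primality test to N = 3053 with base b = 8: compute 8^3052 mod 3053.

8^1 ≡ 8 (mod 3053)
8^2 ≡ 8^2 = 64 ≡ 64 (mod 3053)
8^4 ≡ 64^2 = 4096 ≡ 1043 (mod 3053)
8^8 ≡ 1043^2 = 1087849 ≡ 981 (mod 3053)
8^16 ≡ 981^2 = 962361 ≡ 666 (mod 3053)
8^32 ≡ 666^2 = 443556 ≡ 871 (mod 3053)
8^64 ≡ 871^2 = 758641 ≡ 1497 (mod 3053)
8^128 ≡ 1497^2 = 2241009 ≡ 107 (mod 3053)
8^256 ≡ 107^2 = 11449 ≡ 2290 (mod 3053)
8^512 ≡ 2290^2 = 5244100 ≡ 2099 (mod 3053)
8^1024 ≡ 2099^2 = 4405801 ≡ 322 (mod 3053)
8^2048 ≡ 322^2 = 103684 ≡ 2935 (mod 3053)
3052 = 2048 + 512 + 256 + 128 + 64 + 32 + 8 + 4 in binary powers of 2.
So 8^3052 ≡ 2935 · 2099 · 2290 · 107 · 1497 · 871 · 981 · 1043 ≡ 2581 (mod 3053).
Since 2581 ≠ 1, base 8 is a Fermat witness: 3053 is composite.

2581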